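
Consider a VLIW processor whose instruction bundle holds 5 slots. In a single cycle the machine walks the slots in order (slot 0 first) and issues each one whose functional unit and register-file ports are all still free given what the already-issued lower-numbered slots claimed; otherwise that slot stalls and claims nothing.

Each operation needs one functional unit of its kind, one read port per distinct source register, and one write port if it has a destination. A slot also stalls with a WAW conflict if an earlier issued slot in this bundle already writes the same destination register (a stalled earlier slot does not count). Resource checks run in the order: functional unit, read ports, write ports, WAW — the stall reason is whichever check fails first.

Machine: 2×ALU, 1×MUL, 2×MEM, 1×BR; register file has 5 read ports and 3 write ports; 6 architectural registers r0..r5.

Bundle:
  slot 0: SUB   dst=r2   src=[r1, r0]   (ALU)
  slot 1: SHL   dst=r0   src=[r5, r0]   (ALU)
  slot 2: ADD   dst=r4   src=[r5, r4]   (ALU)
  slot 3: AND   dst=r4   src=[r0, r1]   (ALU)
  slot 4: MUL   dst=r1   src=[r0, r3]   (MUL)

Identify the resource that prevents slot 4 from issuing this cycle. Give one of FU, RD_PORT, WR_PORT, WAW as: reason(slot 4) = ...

reason(slot 4) = RD_PORT

  0. ALU→r2 ⇒ go  {1A/1Mu/2Ld/1B | 3r 2w}
  1. ALU→r0 ⇒ go  {0A/1Mu/2Ld/1B | 1r 1w}
  2. ALU→r4 ⇒ no(FU)  {0A/1Mu/2Ld/1B | 1r 1w}
  3. ALU→r4 ⇒ no(FU)  {0A/1Mu/2Ld/1B | 1r 1w}
  4. MUL→r1 ⇒ no(RD_PORT)  {0A/1Mu/2Ld/1B | 1r 1w}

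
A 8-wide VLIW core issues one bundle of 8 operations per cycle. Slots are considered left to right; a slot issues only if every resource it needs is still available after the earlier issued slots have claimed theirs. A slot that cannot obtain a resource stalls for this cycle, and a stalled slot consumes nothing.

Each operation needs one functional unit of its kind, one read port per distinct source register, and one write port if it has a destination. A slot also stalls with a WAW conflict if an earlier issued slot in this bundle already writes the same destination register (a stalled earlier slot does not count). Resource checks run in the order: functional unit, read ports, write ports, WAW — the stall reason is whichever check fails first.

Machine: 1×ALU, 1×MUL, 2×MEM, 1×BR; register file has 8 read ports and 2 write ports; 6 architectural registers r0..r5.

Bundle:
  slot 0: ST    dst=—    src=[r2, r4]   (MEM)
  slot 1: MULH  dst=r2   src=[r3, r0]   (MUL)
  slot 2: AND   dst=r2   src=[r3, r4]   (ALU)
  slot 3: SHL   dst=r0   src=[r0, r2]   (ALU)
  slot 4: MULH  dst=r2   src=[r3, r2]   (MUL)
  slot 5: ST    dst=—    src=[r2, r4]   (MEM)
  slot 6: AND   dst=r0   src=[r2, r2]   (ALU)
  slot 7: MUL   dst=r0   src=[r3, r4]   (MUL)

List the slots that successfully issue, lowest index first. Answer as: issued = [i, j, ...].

(0) want 1×MEM +2rd +0wr — yes → AL1|MU1|ME1|BR1|rd6|wr2
(1) want 1×MUL +2rd +1wr — yes → AL1|MU0|ME1|BR1|rd4|wr1
(2) want 1×ALU +2rd +1wr — WAW → AL1|MU0|ME1|BR1|rd4|wr1
(3) want 1×ALU +2rd +1wr — yes → AL0|MU0|ME1|BR1|rd2|wr0
(4) want 1×MUL +2rd +1wr — FU → AL0|MU0|ME1|BR1|rd2|wr0
(5) want 1×MEM +2rd +0wr — yes → AL0|MU0|ME0|BR1|rd0|wr0
(6) want 1×ALU +1rd +1wr — FU → AL0|MU0|ME0|BR1|rd0|wr0
(7) want 1×MUL +2rd +1wr — FU → AL0|MU0|ME0|BR1|rd0|wr0

issued = [0, 1, 3, 5]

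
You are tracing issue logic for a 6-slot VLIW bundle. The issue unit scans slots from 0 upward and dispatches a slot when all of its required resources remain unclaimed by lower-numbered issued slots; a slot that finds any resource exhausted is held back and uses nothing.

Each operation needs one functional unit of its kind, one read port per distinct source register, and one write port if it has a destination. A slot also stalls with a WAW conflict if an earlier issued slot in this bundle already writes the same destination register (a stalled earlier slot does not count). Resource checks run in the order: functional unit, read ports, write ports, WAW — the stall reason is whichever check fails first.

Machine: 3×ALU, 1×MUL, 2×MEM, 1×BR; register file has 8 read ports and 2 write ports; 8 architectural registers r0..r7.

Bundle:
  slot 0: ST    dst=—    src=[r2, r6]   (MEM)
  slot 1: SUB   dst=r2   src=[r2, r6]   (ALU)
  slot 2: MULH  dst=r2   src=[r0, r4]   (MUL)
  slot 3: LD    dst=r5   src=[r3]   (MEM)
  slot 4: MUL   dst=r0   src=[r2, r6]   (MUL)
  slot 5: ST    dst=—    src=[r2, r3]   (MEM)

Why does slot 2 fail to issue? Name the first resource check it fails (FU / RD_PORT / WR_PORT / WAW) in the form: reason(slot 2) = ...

reason(slot 2) = WAW

[0] MEM needs rd=2 wr=0: ok; after: ALU=3 MUL=1 MEM=1 BR=1, R=6, W=2
[1] ALU needs rd=2 wr=1: ok; after: ALU=2 MUL=1 MEM=1 BR=1, R=4, W=1
[2] MUL needs rd=2 wr=1: WAW; after: ALU=2 MUL=1 MEM=1 BR=1, R=4, W=1
[3] MEM needs rd=1 wr=1: ok; after: ALU=2 MUL=1 MEM=0 BR=1, R=3, W=0
[4] MUL needs rd=2 wr=1: WR_PORT; after: ALU=2 MUL=1 MEM=0 BR=1, R=3, W=0
[5] MEM needs rd=2 wr=0: FU; after: ALU=2 MUL=1 MEM=0 BR=1, R=3, W=0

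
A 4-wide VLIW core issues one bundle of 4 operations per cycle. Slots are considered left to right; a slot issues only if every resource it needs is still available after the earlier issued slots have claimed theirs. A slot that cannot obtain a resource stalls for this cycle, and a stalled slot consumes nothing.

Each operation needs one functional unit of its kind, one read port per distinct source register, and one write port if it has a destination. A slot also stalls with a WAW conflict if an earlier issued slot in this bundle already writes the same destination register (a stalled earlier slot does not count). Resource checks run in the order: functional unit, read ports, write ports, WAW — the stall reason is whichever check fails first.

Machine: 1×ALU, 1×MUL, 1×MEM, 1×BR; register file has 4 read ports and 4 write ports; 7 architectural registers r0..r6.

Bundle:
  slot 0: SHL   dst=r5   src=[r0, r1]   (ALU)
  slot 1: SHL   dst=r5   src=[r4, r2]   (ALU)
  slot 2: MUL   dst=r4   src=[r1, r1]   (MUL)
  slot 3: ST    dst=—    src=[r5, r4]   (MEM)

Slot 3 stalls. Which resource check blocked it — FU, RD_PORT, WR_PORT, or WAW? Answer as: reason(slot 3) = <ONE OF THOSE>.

reason(slot 3) = RD_PORT

#0 ALU src=r0,r1 dispatched  <A:0 Mu:1 Ld:1 B:1 rd:2 wr:3>
#1 ALU src=r4,r2 held:FU  <A:0 Mu:1 Ld:1 B:1 rd:2 wr:3>
#2 MUL src=r1,r1 dispatched  <A:0 Mu:0 Ld:1 B:1 rd:1 wr:2>
#3 MEM src=r5,r4 held:RD_PORT  <A:0 Mu:0 Ld:1 B:1 rd:1 wr:2>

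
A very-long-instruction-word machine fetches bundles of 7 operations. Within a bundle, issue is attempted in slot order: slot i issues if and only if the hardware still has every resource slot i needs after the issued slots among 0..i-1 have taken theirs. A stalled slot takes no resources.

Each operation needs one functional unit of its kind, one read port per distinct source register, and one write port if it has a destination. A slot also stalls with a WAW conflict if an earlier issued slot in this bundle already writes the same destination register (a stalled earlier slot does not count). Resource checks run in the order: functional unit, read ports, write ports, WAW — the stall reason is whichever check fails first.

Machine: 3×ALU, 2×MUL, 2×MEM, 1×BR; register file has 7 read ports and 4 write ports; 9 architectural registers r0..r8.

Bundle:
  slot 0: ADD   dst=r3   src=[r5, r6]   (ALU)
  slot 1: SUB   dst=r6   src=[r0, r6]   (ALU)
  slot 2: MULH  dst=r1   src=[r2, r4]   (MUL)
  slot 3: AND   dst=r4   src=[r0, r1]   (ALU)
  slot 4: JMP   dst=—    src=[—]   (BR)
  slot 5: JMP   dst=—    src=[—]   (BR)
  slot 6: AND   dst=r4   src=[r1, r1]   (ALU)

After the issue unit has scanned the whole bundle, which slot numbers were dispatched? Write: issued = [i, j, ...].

issued = [0, 1, 2, 4, 6]

slot 0 (ALU): ISSUE — free A2,Mu2,Ld2,B1 rp5 wp3
slot 1 (ALU): ISSUE — free A1,Mu2,Ld2,B1 rp3 wp2
slot 2 (MUL): ISSUE — free A1,Mu1,Ld2,B1 rp1 wp1
slot 3 (ALU): stall RD_PORT — free A1,Mu1,Ld2,B1 rp1 wp1
slot 4 (BR): ISSUE — free A1,Mu1,Ld2,B0 rp1 wp1
slot 5 (BR): stall FU — free A1,Mu1,Ld2,B0 rp1 wp1
slot 6 (ALU): ISSUE — free A0,Mu1,Ld2,B0 rp0 wp0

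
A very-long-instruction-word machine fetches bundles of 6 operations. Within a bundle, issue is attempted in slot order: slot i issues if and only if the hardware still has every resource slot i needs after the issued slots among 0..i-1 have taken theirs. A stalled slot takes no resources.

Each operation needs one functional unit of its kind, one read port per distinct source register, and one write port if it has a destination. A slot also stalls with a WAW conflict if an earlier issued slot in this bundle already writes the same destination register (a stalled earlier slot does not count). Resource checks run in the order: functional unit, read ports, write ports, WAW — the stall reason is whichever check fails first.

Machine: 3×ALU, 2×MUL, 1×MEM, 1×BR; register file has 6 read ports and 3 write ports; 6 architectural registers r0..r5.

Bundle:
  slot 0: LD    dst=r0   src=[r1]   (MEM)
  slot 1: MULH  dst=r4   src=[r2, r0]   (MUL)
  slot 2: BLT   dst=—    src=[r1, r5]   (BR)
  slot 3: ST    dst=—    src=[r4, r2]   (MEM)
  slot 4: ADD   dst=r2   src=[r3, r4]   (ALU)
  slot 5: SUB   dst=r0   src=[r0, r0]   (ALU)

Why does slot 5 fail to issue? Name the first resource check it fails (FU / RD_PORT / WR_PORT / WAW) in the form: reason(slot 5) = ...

slot 0 (MEM): ISSUE — free A3,Mu2,Ld0,B1 rp5 wp2
slot 1 (MUL): ISSUE — free A3,Mu1,Ld0,B1 rp3 wp1
slot 2 (BR): ISSUE — free A3,Mu1,Ld0,B0 rp1 wp1
slot 3 (MEM): stall FU — free A3,Mu1,Ld0,B0 rp1 wp1
slot 4 (ALU): stall RD_PORT — free A3,Mu1,Ld0,B0 rp1 wp1
slot 5 (ALU): stall WAW — free A3,Mu1,Ld0,B0 rp1 wp1

reason(slot 5) = WAW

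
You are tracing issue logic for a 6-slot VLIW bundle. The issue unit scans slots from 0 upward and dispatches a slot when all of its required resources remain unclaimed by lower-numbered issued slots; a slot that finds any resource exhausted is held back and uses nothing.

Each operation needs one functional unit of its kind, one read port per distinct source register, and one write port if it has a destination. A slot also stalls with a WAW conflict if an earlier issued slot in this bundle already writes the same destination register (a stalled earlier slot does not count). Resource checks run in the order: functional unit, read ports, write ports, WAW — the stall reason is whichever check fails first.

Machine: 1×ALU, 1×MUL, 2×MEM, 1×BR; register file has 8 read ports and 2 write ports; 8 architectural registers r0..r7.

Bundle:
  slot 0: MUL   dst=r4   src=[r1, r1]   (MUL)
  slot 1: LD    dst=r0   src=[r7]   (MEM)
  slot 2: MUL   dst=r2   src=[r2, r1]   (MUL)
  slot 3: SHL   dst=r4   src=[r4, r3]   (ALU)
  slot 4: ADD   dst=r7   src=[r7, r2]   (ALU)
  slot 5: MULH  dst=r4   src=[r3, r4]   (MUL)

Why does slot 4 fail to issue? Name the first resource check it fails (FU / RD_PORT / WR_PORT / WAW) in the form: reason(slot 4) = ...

reason(slot 4) = WR_PORT

  0. MUL→r4 ⇒ go  {1A/0Mu/2Ld/1B | 7r 1w}
  1. MEM→r0 ⇒ go  {1A/0Mu/1Ld/1B | 6r 0w}
  2. MUL→r2 ⇒ no(FU)  {1A/0Mu/1Ld/1B | 6r 0w}
  3. ALU→r4 ⇒ no(WR_PORT)  {1A/0Mu/1Ld/1B | 6r 0w}
  4. ALU→r7 ⇒ no(WR_PORT)  {1A/0Mu/1Ld/1B | 6r 0w}
  5. MUL→r4 ⇒ no(FU)  {1A/0Mu/1Ld/1B | 6r 0w}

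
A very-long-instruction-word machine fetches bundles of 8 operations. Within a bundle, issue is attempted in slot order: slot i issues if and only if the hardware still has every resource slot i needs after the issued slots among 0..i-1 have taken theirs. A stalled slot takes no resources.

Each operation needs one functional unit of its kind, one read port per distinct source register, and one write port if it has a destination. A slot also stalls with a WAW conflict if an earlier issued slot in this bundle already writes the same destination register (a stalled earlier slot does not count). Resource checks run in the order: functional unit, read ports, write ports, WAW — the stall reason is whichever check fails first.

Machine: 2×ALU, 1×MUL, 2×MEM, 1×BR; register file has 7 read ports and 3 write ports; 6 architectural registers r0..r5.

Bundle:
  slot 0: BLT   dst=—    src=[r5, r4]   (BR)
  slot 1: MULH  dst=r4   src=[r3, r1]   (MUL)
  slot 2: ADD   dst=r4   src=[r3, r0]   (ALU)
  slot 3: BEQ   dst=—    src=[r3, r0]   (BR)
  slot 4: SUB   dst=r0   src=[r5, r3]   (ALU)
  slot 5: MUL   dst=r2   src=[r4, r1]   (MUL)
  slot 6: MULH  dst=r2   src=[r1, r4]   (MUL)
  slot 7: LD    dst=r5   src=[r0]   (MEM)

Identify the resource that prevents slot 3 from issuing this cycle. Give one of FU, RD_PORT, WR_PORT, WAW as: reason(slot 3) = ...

(0) want 1×BR +2rd +0wr — yes → AL2|MU1|ME2|BR0|rd5|wr3
(1) want 1×MUL +2rd +1wr — yes → AL2|MU0|ME2|BR0|rd3|wr2
(2) want 1×ALU +2rd +1wr — WAW → AL2|MU0|ME2|BR0|rd3|wr2
(3) want 1×BR +2rd +0wr — FU → AL2|MU0|ME2|BR0|rd3|wr2
(4) want 1×ALU +2rd +1wr — yes → AL1|MU0|ME2|BR0|rd1|wr1
(5) want 1×MUL +2rd +1wr — FU → AL1|MU0|ME2|BR0|rd1|wr1
(6) want 1×MUL +2rd +1wr — FU → AL1|MU0|ME2|BR0|rd1|wr1
(7) want 1×MEM +1rd +1wr — yes → AL1|MU0|ME1|BR0|rd0|wr0

reason(slot 3) = FU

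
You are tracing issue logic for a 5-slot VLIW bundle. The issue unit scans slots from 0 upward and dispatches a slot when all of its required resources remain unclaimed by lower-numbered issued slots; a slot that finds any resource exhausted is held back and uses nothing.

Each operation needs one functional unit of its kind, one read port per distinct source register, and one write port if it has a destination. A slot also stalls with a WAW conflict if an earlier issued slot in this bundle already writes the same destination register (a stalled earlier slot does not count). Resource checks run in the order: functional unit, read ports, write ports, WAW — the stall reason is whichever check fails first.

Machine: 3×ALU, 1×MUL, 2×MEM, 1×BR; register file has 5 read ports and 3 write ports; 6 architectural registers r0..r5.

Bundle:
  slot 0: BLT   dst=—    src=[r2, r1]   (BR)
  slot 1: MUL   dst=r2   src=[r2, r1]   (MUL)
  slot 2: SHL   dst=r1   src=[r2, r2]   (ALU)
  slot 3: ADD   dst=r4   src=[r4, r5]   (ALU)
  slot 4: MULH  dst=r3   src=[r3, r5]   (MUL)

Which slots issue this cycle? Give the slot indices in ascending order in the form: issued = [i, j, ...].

  0. BR ⇒ go  {3A/1Mu/2Ld/0B | 3r 3w}
  1. MUL→r2 ⇒ go  {3A/0Mu/2Ld/0B | 1r 2w}
  2. ALU→r1 ⇒ go  {2A/0Mu/2Ld/0B | 0r 1w}
  3. ALU→r4 ⇒ no(RD_PORT)  {2A/0Mu/2Ld/0B | 0r 1w}
  4. MUL→r3 ⇒ no(FU)  {2A/0Mu/2Ld/0B | 0r 1w}

issued = [0, 1, 2]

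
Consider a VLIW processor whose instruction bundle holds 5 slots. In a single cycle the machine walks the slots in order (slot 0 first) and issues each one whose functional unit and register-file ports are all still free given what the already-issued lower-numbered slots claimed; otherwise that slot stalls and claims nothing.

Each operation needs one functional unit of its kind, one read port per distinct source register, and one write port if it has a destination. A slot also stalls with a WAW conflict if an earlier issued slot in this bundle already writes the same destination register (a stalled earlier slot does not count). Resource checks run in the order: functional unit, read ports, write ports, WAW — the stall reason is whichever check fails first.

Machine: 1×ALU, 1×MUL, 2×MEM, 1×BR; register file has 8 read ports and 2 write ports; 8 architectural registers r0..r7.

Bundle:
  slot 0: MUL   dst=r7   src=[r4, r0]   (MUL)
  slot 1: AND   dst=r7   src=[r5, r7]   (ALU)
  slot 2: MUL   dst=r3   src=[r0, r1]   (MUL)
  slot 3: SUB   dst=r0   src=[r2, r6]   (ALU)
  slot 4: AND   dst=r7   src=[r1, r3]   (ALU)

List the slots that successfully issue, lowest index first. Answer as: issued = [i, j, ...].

  0. MUL→r7 ⇒ go  {1A/0Mu/2Ld/1B | 6r 1w}
  1. ALU→r7 ⇒ no(WAW)  {1A/0Mu/2Ld/1B | 6r 1w}
  2. MUL→r3 ⇒ no(FU)  {1A/0Mu/2Ld/1B | 6r 1w}
  3. ALU→r0 ⇒ go  {0A/0Mu/2Ld/1B | 4r 0w}
  4. ALU→r7 ⇒ no(FU)  {0A/0Mu/2Ld/1B | 4r 0w}

issued = [0, 3]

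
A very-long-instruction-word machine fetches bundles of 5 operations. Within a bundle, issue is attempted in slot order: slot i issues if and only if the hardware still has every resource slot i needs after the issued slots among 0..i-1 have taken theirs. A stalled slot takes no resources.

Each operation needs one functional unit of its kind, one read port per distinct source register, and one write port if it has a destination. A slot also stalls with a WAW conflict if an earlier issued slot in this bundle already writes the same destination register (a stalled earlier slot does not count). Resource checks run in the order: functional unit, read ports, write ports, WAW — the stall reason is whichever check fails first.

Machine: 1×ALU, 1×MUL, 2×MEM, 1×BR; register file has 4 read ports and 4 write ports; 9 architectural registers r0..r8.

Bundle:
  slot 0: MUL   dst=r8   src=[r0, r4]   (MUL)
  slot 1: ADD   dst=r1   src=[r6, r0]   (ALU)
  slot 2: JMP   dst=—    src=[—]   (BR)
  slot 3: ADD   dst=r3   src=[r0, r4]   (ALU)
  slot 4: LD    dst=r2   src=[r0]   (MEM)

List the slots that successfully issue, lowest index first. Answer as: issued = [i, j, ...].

[0] MUL needs rd=2 wr=1: ok; after: ALU=1 MUL=0 MEM=2 BR=1, R=2, W=3
[1] ALU needs rd=2 wr=1: ok; after: ALU=0 MUL=0 MEM=2 BR=1, R=0, W=2
[2] BR needs rd=0 wr=0: ok; after: ALU=0 MUL=0 MEM=2 BR=0, R=0, W=2
[3] ALU needs rd=2 wr=1: FU; after: ALU=0 MUL=0 MEM=2 BR=0, R=0, W=2
[4] MEM needs rd=1 wr=1: RD_PORT; after: ALU=0 MUL=0 MEM=2 BR=0, R=0, W=2

issued = [0, 1, 2]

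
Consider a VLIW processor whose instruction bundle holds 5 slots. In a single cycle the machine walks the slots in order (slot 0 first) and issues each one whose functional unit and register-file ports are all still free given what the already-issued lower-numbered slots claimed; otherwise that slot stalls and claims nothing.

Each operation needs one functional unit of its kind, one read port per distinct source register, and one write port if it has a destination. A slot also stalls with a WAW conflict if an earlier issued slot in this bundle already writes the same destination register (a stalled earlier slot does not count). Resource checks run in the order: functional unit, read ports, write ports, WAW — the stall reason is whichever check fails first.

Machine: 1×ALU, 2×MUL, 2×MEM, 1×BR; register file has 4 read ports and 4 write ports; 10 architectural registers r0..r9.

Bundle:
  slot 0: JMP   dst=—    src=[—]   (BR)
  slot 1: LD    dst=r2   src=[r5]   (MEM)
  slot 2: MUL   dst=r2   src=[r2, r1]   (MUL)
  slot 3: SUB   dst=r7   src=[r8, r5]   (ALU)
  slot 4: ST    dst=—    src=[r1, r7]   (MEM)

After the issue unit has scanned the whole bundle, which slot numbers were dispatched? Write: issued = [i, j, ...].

issued = [0, 1, 3]

[0] BR needs rd=0 wr=0: ok; after: ALU=1 MUL=2 MEM=2 BR=0, R=4, W=4
[1] MEM needs rd=1 wr=1: ok; after: ALU=1 MUL=2 MEM=1 BR=0, R=3, W=3
[2] MUL needs rd=2 wr=1: WAW; after: ALU=1 MUL=2 MEM=1 BR=0, R=3, W=3
[3] ALU needs rd=2 wr=1: ok; after: ALU=0 MUL=2 MEM=1 BR=0, R=1, W=2
[4] MEM needs rd=2 wr=0: RD_PORT; after: ALU=0 MUL=2 MEM=1 BR=0, R=1, W=2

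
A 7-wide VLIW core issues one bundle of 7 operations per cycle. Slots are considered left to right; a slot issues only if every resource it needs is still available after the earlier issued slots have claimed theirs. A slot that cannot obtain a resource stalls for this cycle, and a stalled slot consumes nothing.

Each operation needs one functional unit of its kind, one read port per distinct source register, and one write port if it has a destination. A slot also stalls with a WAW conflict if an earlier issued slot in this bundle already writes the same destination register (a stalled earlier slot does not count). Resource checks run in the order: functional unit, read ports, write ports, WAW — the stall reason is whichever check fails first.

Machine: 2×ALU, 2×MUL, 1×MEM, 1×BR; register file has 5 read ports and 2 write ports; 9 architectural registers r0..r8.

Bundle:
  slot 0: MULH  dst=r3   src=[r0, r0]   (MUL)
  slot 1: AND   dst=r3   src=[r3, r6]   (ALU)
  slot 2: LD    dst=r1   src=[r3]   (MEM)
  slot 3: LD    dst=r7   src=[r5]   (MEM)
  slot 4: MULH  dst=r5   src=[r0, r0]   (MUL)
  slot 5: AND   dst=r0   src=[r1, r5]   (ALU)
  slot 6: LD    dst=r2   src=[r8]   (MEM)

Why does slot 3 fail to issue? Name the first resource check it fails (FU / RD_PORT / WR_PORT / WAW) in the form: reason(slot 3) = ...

reason(slot 3) = FU

slot 0 (MUL): ISSUE — free A2,Mu1,Ld1,B1 rp4 wp1
slot 1 (ALU): stall WAW — free A2,Mu1,Ld1,B1 rp4 wp1
slot 2 (MEM): ISSUE — free A2,Mu1,Ld0,B1 rp3 wp0
slot 3 (MEM): stall FU — free A2,Mu1,Ld0,B1 rp3 wp0
slot 4 (MUL): stall WR_PORT — free A2,Mu1,Ld0,B1 rp3 wp0
slot 5 (ALU): stall WR_PORT — free A2,Mu1,Ld0,B1 rp3 wp0
slot 6 (MEM): stall FU — free A2,Mu1,Ld0,B1 rp3 wp0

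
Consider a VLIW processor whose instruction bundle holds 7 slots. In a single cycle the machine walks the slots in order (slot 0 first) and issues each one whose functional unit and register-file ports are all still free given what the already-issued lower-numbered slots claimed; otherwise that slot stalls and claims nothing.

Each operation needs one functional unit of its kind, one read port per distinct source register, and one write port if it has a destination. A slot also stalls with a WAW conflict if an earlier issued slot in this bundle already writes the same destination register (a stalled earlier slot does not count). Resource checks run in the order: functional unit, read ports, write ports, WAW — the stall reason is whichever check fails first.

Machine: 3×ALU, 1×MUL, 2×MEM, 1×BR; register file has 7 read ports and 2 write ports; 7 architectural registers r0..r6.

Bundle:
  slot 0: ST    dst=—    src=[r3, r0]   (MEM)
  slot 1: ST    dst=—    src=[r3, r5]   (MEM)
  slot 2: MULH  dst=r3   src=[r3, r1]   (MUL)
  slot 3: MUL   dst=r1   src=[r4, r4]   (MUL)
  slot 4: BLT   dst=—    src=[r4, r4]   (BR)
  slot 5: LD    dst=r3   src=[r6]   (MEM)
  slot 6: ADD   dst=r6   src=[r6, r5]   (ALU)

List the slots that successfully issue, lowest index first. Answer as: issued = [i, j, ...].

issued = [0, 1, 2, 4]

[0] MEM needs rd=2 wr=0: ok; after: ALU=3 MUL=1 MEM=1 BR=1, R=5, W=2
[1] MEM needs rd=2 wr=0: ok; after: ALU=3 MUL=1 MEM=0 BR=1, R=3, W=2
[2] MUL needs rd=2 wr=1: ok; after: ALU=3 MUL=0 MEM=0 BR=1, R=1, W=1
[3] MUL needs rd=1 wr=1: FU; after: ALU=3 MUL=0 MEM=0 BR=1, R=1, W=1
[4] BR needs rd=1 wr=0: ok; after: ALU=3 MUL=0 MEM=0 BR=0, R=0, W=1
[5] MEM needs rd=1 wr=1: FU; after: ALU=3 MUL=0 MEM=0 BR=0, R=0, W=1
[6] ALU needs rd=2 wr=1: RD_PORT; after: ALU=3 MUL=0 MEM=0 BR=0, R=0, W=1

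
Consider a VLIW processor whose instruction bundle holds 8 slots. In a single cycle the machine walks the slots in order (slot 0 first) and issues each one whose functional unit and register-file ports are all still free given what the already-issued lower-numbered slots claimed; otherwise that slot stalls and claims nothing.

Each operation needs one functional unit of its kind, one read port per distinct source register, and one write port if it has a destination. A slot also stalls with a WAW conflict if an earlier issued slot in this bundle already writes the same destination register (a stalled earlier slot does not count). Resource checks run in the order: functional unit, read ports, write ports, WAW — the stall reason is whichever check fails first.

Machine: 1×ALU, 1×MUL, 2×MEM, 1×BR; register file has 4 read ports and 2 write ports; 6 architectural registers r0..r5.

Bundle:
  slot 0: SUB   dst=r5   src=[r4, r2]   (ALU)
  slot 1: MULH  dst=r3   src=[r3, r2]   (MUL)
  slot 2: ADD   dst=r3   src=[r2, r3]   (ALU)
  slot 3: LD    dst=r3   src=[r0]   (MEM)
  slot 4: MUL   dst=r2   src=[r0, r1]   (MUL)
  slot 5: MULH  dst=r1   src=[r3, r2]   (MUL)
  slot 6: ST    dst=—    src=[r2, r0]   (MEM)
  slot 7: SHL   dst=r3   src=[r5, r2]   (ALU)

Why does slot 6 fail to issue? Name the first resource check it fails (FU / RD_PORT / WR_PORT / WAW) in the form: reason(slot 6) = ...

reason(slot 6) = RD_PORT

slot 0 (ALU): ISSUE — free A0,Mu1,Ld2,B1 rp2 wp1
slot 1 (MUL): ISSUE — free A0,Mu0,Ld2,B1 rp0 wp0
slot 2 (ALU): stall FU — free A0,Mu0,Ld2,B1 rp0 wp0
slot 3 (MEM): stall RD_PORT — free A0,Mu0,Ld2,B1 rp0 wp0
slot 4 (MUL): stall FU — free A0,Mu0,Ld2,B1 rp0 wp0
slot 5 (MUL): stall FU — free A0,Mu0,Ld2,B1 rp0 wp0
slot 6 (MEM): stall RD_PORT — free A0,Mu0,Ld2,B1 rp0 wp0
slot 7 (ALU): stall FU — free A0,Mu0,Ld2,B1 rp0 wp0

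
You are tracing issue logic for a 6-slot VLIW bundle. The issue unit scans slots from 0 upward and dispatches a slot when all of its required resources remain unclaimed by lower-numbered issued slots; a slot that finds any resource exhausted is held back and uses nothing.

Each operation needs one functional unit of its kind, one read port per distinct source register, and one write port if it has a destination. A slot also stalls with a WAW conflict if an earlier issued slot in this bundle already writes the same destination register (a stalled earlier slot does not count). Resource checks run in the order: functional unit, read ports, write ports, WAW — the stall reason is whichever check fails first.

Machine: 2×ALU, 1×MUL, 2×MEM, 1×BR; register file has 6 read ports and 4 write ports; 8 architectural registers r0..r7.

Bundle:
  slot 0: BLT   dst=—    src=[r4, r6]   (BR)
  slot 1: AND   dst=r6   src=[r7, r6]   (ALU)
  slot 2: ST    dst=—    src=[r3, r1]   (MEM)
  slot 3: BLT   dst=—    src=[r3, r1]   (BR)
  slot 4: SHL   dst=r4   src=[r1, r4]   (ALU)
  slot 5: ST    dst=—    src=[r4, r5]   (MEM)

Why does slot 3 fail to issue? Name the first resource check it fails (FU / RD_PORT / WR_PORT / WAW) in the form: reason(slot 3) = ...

[0] BR needs rd=2 wr=0: ok; after: ALU=2 MUL=1 MEM=2 BR=0, R=4, W=4
[1] ALU needs rd=2 wr=1: ok; after: ALU=1 MUL=1 MEM=2 BR=0, R=2, W=3
[2] MEM needs rd=2 wr=0: ok; after: ALU=1 MUL=1 MEM=1 BR=0, R=0, W=3
[3] BR needs rd=2 wr=0: FU; after: ALU=1 MUL=1 MEM=1 BR=0, R=0, W=3
[4] ALU needs rd=2 wr=1: RD_PORT; after: ALU=1 MUL=1 MEM=1 BR=0, R=0, W=3
[5] MEM needs rd=2 wr=0: RD_PORT; after: ALU=1 MUL=1 MEM=1 BR=0, R=0, W=3

reason(slot 3) = FU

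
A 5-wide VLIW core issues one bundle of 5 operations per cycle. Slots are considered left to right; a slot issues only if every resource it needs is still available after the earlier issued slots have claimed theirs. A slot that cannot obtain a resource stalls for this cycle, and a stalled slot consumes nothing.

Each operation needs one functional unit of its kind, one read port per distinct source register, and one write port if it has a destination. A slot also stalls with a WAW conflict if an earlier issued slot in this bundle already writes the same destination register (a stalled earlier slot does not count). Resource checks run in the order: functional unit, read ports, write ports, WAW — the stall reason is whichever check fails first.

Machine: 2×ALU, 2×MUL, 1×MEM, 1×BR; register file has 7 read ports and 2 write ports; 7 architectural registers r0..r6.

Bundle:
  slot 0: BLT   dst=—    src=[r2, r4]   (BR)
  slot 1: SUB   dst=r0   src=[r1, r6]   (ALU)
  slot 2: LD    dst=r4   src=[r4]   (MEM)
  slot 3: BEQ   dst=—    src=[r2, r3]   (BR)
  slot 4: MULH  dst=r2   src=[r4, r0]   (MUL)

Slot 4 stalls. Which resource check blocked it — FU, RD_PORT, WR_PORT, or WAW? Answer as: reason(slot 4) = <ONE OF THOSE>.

reason(slot 4) = WR_PORT

(0) want 1×BR +2rd +0wr — yes → AL2|MU2|ME1|BR0|rd5|wr2
(1) want 1×ALU +2rd +1wr — yes → AL1|MU2|ME1|BR0|rd3|wr1
(2) want 1×MEM +1rd +1wr — yes → AL1|MU2|ME0|BR0|rd2|wr0
(3) want 1×BR +2rd +0wr — FU → AL1|MU2|ME0|BR0|rd2|wr0
(4) want 1×MUL +2rd +1wr — WR_PORT → AL1|MU2|ME0|BR0|rd2|wr0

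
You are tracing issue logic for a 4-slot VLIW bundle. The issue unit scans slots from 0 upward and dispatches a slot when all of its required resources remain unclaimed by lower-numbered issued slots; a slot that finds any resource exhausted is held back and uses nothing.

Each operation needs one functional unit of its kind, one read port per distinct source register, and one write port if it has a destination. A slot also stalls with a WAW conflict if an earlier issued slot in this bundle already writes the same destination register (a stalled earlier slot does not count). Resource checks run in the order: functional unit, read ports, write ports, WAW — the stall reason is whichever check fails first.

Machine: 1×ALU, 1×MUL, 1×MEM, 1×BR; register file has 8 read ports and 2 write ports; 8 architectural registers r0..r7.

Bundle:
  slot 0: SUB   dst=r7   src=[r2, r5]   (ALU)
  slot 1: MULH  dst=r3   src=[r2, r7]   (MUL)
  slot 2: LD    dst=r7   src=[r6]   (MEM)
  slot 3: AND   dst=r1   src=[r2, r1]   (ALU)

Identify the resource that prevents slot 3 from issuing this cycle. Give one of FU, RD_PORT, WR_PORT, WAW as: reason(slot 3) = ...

  0. ALU→r7 ⇒ go  {0A/1Mu/1Ld/1B | 6r 1w}
  1. MUL→r3 ⇒ go  {0A/0Mu/1Ld/1B | 4r 0w}
  2. MEM→r7 ⇒ no(WR_PORT)  {0A/0Mu/1Ld/1B | 4r 0w}
  3. ALU→r1 ⇒ no(FU)  {0A/0Mu/1Ld/1B | 4r 0w}

reason(slot 3) = FU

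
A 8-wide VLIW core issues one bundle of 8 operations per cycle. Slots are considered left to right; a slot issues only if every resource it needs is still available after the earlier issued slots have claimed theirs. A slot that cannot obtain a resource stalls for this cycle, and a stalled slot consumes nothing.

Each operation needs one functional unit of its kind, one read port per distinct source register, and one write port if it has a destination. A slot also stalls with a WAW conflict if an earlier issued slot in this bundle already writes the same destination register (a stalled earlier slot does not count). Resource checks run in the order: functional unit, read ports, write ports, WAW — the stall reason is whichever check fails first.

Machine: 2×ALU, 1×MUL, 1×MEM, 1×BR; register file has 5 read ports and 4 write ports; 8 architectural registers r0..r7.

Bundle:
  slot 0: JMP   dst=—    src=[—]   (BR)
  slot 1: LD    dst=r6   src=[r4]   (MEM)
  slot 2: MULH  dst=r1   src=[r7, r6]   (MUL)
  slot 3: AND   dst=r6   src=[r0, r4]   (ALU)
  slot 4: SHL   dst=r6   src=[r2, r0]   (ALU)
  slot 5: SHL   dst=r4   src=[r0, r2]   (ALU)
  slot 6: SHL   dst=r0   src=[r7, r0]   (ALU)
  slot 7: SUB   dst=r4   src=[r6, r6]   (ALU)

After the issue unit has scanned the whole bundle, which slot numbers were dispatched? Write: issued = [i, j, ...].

issued = [0, 1, 2, 5]

(0) want 1×BR +0rd +0wr — yes → AL2|MU1|ME1|BR0|rd5|wr4
(1) want 1×MEM +1rd +1wr — yes → AL2|MU1|ME0|BR0|rd4|wr3
(2) want 1×MUL +2rd +1wr — yes → AL2|MU0|ME0|BR0|rd2|wr2
(3) want 1×ALU +2rd +1wr — WAW → AL2|MU0|ME0|BR0|rd2|wr2
(4) want 1×ALU +2rd +1wr — WAW → AL2|MU0|ME0|BR0|rd2|wr2
(5) want 1×ALU +2rd +1wr — yes → AL1|MU0|ME0|BR0|rd0|wr1
(6) want 1×ALU +2rd +1wr — RD_PORT → AL1|MU0|ME0|BR0|rd0|wr1
(7) want 1×ALU +1rd +1wr — RD_PORT → AL1|MU0|ME0|BR0|rd0|wr1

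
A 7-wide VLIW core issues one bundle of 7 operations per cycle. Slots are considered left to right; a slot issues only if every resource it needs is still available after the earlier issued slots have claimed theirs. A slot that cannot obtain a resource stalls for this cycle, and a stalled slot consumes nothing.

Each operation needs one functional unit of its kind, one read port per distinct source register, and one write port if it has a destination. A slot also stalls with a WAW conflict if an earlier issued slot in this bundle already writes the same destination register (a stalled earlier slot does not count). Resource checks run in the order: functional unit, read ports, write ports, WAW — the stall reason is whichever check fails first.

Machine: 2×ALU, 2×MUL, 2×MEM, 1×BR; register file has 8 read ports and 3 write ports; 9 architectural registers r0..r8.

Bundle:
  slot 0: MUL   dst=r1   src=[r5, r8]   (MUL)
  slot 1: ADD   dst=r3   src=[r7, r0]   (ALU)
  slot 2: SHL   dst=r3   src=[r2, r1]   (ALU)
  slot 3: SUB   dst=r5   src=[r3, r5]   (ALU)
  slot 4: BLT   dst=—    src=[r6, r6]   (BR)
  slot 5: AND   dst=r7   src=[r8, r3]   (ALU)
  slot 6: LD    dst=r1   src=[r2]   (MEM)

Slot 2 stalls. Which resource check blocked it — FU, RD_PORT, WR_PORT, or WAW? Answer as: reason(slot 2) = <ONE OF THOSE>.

reason(slot 2) = WAW

(0) want 1×MUL +2rd +1wr — yes → AL2|MU1|ME2|BR1|rd6|wr2
(1) want 1×ALU +2rd +1wr — yes → AL1|MU1|ME2|BR1|rd4|wr1
(2) want 1×ALU +2rd +1wr — WAW → AL1|MU1|ME2|BR1|rd4|wr1
(3) want 1×ALU +2rd +1wr — yes → AL0|MU1|ME2|BR1|rd2|wr0
(4) want 1×BR +1rd +0wr — yes → AL0|MU1|ME2|BR0|rd1|wr0
(5) want 1×ALU +2rd +1wr — FU → AL0|MU1|ME2|BR0|rd1|wr0
(6) want 1×MEM +1rd +1wr — WR_PORT → AL0|MU1|ME2|BR0|rd1|wr0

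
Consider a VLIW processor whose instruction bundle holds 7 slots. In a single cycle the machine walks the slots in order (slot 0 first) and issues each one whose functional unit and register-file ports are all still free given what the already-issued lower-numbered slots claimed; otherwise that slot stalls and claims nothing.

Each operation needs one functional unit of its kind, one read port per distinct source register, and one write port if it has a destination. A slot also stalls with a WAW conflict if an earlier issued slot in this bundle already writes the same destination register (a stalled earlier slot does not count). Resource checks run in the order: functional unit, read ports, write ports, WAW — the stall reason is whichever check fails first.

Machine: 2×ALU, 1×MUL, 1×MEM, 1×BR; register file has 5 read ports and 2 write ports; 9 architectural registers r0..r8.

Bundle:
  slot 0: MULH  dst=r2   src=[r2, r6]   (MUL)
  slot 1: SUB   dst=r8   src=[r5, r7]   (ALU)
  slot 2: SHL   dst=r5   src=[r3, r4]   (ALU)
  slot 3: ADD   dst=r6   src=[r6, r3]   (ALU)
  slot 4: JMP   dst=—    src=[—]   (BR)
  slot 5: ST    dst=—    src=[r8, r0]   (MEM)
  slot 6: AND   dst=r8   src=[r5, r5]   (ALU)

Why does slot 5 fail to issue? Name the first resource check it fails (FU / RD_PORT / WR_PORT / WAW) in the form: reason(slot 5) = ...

reason(slot 5) = RD_PORT

slot 0 (MUL): ISSUE — free A2,Mu0,Ld1,B1 rp3 wp1
slot 1 (ALU): ISSUE — free A1,Mu0,Ld1,B1 rp1 wp0
slot 2 (ALU): stall RD_PORT — free A1,Mu0,Ld1,B1 rp1 wp0
slot 3 (ALU): stall RD_PORT — free A1,Mu0,Ld1,B1 rp1 wp0
slot 4 (BR): ISSUE — free A1,Mu0,Ld1,B0 rp1 wp0
slot 5 (MEM): stall RD_PORT — free A1,Mu0,Ld1,B0 rp1 wp0
slot 6 (ALU): stall WR_PORT — free A1,Mu0,Ld1,B0 rp1 wp0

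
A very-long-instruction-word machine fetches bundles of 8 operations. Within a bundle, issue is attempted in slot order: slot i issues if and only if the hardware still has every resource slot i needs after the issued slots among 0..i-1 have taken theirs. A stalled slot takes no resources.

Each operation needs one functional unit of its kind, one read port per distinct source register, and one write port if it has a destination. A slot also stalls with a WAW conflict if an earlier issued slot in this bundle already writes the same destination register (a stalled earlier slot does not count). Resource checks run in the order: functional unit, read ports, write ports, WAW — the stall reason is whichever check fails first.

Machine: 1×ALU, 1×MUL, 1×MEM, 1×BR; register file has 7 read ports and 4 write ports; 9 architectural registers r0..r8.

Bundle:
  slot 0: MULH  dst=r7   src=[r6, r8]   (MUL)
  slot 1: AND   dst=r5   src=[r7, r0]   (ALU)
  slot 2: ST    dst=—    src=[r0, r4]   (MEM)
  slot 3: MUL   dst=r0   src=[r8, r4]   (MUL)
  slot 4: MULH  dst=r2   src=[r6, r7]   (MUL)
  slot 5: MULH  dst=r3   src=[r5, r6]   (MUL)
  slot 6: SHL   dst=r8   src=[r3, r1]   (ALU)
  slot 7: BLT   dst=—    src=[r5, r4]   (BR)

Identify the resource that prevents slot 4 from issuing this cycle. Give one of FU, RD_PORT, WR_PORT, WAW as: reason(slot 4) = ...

reason(slot 4) = FU

[0] MUL needs rd=2 wr=1: ok; after: ALU=1 MUL=0 MEM=1 BR=1, R=5, W=3
[1] ALU needs rd=2 wr=1: ok; after: ALU=0 MUL=0 MEM=1 BR=1, R=3, W=2
[2] MEM needs rd=2 wr=0: ok; after: ALU=0 MUL=0 MEM=0 BR=1, R=1, W=2
[3] MUL needs rd=2 wr=1: FU; after: ALU=0 MUL=0 MEM=0 BR=1, R=1, W=2
[4] MUL needs rd=2 wr=1: FU; after: ALU=0 MUL=0 MEM=0 BR=1, R=1, W=2
[5] MUL needs rd=2 wr=1: FU; after: ALU=0 MUL=0 MEM=0 BR=1, R=1, W=2
[6] ALU needs rd=2 wr=1: FU; after: ALU=0 MUL=0 MEM=0 BR=1, R=1, W=2
[7] BR needs rd=2 wr=0: RD_PORT; after: ALU=0 MUL=0 MEM=0 BR=1, R=1, W=2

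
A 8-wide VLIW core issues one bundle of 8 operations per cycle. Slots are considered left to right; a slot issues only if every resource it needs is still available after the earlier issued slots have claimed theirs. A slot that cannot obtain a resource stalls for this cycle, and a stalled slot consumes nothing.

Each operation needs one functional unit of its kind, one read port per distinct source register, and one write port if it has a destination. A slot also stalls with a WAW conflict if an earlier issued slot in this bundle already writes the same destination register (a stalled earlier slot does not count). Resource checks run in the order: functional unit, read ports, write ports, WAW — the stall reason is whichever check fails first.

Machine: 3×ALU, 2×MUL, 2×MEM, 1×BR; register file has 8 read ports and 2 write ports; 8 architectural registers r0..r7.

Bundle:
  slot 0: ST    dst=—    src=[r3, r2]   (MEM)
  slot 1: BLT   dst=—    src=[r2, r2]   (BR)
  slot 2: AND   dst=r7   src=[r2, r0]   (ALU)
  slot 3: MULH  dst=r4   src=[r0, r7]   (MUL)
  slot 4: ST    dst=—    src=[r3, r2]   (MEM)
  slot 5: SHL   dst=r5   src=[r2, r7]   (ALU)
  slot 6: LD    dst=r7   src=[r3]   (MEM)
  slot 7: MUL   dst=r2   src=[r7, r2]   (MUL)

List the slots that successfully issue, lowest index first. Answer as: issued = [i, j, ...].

#0 MEM src=r3,r2 dispatched  <A:3 Mu:2 Ld:1 B:1 rd:6 wr:2>
#1 BR src=r2,r2 dispatched  <A:3 Mu:2 Ld:1 B:0 rd:5 wr:2>
#2 ALU src=r2,r0 dispatched  <A:2 Mu:2 Ld:1 B:0 rd:3 wr:1>
#3 MUL src=r0,r7 dispatched  <A:2 Mu:1 Ld:1 B:0 rd:1 wr:0>
#4 MEM src=r3,r2 held:RD_PORT  <A:2 Mu:1 Ld:1 B:0 rd:1 wr:0>
#5 ALU src=r2,r7 held:RD_PORT  <A:2 Mu:1 Ld:1 B:0 rd:1 wr:0>
#6 MEM src=r3 held:WR_PORT  <A:2 Mu:1 Ld:1 B:0 rd:1 wr:0>
#7 MUL src=r7,r2 held:RD_PORT  <A:2 Mu:1 Ld:1 B:0 rd:1 wr:0>

issued = [0, 1, 2, 3]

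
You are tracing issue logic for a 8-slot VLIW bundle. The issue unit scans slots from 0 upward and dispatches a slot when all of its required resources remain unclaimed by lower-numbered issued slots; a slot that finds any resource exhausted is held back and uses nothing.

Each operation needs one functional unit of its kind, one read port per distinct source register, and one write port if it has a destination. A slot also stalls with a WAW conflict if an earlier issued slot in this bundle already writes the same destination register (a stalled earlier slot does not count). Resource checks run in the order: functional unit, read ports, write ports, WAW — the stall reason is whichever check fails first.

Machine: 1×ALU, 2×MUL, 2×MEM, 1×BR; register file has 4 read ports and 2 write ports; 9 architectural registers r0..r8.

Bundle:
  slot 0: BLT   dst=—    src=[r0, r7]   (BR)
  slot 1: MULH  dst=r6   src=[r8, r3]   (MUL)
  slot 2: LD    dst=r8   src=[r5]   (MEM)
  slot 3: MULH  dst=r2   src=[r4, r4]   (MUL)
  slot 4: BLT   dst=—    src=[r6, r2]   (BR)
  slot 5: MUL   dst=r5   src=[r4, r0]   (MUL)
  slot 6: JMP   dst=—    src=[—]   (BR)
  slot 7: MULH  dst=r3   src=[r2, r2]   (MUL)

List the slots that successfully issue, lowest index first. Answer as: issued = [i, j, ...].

issued = [0, 1]

(0) want 1×BR +2rd +0wr — yes → AL1|MU2|ME2|BR0|rd2|wr2
(1) want 1×MUL +2rd +1wr — yes → AL1|MU1|ME2|BR0|rd0|wr1
(2) want 1×MEM +1rd +1wr — RD_PORT → AL1|MU1|ME2|BR0|rd0|wr1
(3) want 1×MUL +1rd +1wr — RD_PORT → AL1|MU1|ME2|BR0|rd0|wr1
(4) want 1×BR +2rd +0wr — FU → AL1|MU1|ME2|BR0|rd0|wr1
(5) want 1×MUL +2rd +1wr — RD_PORT → AL1|MU1|ME2|BR0|rd0|wr1
(6) want 1×BR +0rd +0wr — FU → AL1|MU1|ME2|BR0|rd0|wr1
(7) want 1×MUL +1rd +1wr — RD_PORT → AL1|MU1|ME2|BR0|rd0|wr1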